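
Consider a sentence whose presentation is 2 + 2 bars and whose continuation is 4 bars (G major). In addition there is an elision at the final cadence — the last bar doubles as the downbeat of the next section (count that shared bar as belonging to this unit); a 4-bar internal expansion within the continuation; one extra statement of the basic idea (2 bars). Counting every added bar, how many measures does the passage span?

Basic sentence: 2 + 2 + 4 = 8 bars.
8 (basic form) + 4 (internal expansion) + 2 (extra statement) = 14.
The elision shares a bar with the next section but does not change this unit's count.

14 measures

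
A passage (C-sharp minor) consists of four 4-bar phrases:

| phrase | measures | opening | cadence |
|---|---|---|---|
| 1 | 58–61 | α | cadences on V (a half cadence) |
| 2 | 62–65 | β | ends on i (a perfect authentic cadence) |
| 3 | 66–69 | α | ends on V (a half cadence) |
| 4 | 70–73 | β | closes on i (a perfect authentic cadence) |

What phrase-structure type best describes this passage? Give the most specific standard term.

The cadence pattern HC–PAC–HC–PAC is weak–strong twice, and phrases 3–4 restate phrases 1–2: a period heard twice, not a double period (which would end weakly at phrase 2).

repeated period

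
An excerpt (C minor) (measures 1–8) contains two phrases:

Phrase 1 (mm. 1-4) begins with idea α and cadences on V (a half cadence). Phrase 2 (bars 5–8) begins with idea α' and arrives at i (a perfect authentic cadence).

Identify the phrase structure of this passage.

parallel period

Phrase 1 ends with a half cadence (weaker) and phrase 2 with a perfect authentic cadence (stronger): antecedent + consequent = a period.
The two phrases open with the same material (α / α'), so the period is parallel.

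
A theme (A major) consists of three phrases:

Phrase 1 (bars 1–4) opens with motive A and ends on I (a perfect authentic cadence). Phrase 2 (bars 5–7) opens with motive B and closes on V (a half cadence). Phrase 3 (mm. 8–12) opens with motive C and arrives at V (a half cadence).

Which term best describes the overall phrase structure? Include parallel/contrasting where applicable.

phrase group

The final phrase closes with a half cadence, which is not stronger than the preceding half cadence; the 3 phrases lack an overall antecedent–consequent design and so form a phrase group.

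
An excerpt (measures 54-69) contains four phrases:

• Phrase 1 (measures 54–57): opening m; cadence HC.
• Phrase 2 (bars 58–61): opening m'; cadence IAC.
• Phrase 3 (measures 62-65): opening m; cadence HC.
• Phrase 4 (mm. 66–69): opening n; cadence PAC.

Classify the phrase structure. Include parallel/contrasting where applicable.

Four phrases in two halves: the first half (mm. 54–61) ends with an imperfect authentic cadence, the second (mm. 62–69) with a perfect authentic cadence — a large antecedent–consequent pair, i.e. a double period.
Phrase 3 begins with the same material as phrase 1, making it parallel.

parallel double period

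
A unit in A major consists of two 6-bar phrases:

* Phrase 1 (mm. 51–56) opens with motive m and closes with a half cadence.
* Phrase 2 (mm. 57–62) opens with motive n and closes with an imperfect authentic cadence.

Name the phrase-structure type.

contrasting period

Phrase 1 ends with a half cadence (weaker) and phrase 2 with an imperfect authentic cadence (stronger): antecedent + consequent = a period.
The two phrases open with different material (m / n), so the period is contrasting.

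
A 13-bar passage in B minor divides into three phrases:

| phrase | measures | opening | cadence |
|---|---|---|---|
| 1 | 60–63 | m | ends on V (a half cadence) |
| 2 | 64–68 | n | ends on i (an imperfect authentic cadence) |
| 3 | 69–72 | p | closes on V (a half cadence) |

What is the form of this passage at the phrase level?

The final phrase closes with a half cadence, which is not stronger than the preceding imperfect authentic cadence; the 3 phrases lack an overall antecedent–consequent design and so form a phrase group.

phrase group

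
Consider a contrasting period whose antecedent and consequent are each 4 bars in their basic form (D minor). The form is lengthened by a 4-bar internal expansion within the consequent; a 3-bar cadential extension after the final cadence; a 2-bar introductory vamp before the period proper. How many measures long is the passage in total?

Basic contrasting period: 4 + 4 = 8 bars.
8 (basic form) + 4 (internal expansion) + 3 (cadential extension) + 2 (introduction) = 17.

17 measures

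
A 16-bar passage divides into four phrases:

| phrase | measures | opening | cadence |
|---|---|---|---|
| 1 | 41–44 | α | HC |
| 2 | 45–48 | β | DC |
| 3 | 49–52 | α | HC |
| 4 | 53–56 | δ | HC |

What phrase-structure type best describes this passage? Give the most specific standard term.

Phrase 4 ends with a half cadence, no stronger than phrase 2's deceptive cadence, so the four phrases do not form a double period; nor do phrases 3–4 duplicate 1–2, so it is not a repeated period. With no phrase reaching a conclusive cadence, the passage is a phrase group.

phrase group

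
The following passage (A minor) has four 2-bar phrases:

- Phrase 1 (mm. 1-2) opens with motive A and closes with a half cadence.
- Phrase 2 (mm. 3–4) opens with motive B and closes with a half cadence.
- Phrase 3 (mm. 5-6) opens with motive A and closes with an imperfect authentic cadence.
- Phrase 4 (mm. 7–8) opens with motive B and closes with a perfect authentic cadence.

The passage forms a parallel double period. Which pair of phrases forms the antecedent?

In a double period the first pair of phrases (ending half cadence) is the large antecedent and the second pair (ending perfect authentic cadence) is the large consequent; the antecedent is phrases 1 and 2.

phrases 1 and 2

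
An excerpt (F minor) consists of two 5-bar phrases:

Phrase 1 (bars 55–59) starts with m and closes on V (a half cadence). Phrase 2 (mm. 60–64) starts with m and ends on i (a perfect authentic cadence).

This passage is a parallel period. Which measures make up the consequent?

The antecedent is the phrase ending with the weaker cadence (half cadence, phrase 1) and the consequent the one ending more conclusively (perfect authentic cadence, phrase 2); the consequent is measures 60–64.

measures 60–64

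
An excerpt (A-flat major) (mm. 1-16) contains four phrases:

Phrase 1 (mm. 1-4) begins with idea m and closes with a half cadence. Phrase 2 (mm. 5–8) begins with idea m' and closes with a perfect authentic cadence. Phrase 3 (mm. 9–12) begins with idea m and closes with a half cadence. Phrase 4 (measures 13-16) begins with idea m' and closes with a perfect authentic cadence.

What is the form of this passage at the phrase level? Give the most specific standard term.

The cadence pattern HC–PAC–HC–PAC is weak–strong twice, and phrases 3–4 restate phrases 1–2: a period heard twice, not a double period (which would end weakly at phrase 2).

repeated period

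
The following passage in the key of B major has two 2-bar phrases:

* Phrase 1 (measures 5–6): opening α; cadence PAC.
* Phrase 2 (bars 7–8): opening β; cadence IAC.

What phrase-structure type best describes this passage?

phrase group

The second phrase closes with an imperfect authentic cadence, which is not stronger than the first phrase's perfect authentic cadence; without a weak→strong cadential pair there is no antecedent–consequent relationship, so this is a phrase group rather than a period.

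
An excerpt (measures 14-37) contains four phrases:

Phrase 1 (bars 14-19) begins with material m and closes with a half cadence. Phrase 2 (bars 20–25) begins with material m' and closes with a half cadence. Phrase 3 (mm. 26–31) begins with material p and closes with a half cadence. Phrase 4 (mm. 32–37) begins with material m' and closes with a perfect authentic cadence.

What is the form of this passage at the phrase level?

Four phrases in two halves: the first half (bars 14–25) ends with a half cadence, the second (measures 26–37) with a perfect authentic cadence — a large antecedent–consequent pair, i.e. a double period.
Phrase 3 begins with different material from phrase 1, making it contrasting.

contrasting double period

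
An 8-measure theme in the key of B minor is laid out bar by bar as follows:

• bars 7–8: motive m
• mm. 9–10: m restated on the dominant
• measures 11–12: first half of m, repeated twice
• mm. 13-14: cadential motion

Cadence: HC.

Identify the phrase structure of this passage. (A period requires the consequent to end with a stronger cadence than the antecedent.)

Basic idea (mm. 7–8) + its repetition (mm. 9–10) form the presentation; fragmentation and cadence (mm. 11–14) form the continuation — the 8-bar whole is a sentence.

sentence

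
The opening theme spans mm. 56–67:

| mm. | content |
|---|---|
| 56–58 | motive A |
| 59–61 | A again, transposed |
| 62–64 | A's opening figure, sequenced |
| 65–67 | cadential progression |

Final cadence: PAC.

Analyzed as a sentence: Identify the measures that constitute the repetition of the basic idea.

measures 59–61

The presentation of a sentence is the basic idea (mm. 56–58) plus its repetition (mm. 59-61); the repetition of the basic idea is therefore bars 59–61.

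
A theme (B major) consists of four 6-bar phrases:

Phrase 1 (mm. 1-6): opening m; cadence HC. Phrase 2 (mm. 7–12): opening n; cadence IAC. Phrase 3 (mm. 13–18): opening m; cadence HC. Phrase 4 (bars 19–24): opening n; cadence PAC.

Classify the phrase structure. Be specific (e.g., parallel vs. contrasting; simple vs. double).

parallel double period

Four phrases in two halves: the first half (mm. 1–12) ends with an imperfect authentic cadence, the second (bars 13–24) with a perfect authentic cadence — a large antecedent–consequent pair, i.e. a double period.
Phrase 3 begins with the same material as phrase 1, making it parallel.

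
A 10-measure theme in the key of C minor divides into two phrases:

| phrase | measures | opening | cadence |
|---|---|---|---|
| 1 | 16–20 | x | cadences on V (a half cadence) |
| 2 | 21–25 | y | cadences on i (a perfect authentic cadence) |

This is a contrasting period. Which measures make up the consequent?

measures 21–25

The phrase ending with the weaker cadence (half cadence) is the antecedent; the one ending more conclusively (perfect authentic cadence) is the consequent. The consequent is measures 21–25.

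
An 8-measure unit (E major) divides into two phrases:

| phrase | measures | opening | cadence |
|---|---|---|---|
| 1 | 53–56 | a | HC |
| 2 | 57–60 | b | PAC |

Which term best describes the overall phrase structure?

contrasting period

Phrase 1 ends with a half cadence (weaker) and phrase 2 with a perfect authentic cadence (stronger): antecedent + consequent = a period.
The two phrases open with different material (a / b), so the period is contrasting.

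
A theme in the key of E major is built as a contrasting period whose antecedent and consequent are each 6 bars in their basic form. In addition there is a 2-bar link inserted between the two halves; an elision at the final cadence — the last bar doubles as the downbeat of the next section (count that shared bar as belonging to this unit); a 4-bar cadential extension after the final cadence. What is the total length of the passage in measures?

Basic contrasting period: 6 + 6 = 12 bars.
12 (basic form) + 2 (link) + 4 (cadential extension) = 18.
The elision shares a bar with the next section but does not change this unit's count.

18 measures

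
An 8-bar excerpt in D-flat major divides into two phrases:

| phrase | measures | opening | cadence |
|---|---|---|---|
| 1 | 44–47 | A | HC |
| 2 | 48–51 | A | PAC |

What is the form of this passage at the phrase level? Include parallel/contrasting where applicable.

Phrase 1 ends with a half cadence (weaker) and phrase 2 with a perfect authentic cadence (stronger): antecedent + consequent = a period.
The two phrases open with the same material (A / A), so the period is parallel.

parallel period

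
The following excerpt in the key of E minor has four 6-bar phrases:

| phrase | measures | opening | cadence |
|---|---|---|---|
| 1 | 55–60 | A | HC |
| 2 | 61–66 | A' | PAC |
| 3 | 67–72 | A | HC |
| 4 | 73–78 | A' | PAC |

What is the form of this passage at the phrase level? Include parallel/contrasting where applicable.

The cadence pattern HC–PAC–HC–PAC is weak–strong twice, and phrases 3–4 restate phrases 1–2: a period heard twice, not a double period (which would end weakly at phrase 2).

repeated period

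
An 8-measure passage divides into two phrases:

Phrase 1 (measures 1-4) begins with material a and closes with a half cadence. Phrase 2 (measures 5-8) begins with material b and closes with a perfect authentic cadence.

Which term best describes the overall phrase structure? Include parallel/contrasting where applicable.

contrasting period

Phrase 1 ends with a half cadence (weaker) and phrase 2 with a perfect authentic cadence (stronger): antecedent + consequent = a period.
The two phrases open with different material (a / b), so the period is contrasting.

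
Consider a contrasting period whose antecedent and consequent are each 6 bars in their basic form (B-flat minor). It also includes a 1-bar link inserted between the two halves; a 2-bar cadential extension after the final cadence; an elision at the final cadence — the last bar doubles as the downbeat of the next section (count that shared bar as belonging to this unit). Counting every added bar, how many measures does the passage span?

Basic contrasting period: 6 + 6 = 12 bars.
12 (basic form) + 1 (link) + 2 (cadential extension) = 15.
The elision shares a bar with the next section but does not change this unit's count.

15 measures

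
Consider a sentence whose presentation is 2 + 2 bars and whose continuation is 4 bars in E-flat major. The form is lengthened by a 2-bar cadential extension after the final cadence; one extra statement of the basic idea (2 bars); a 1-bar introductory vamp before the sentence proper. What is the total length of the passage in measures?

13 measures

Basic sentence: 2 + 2 + 4 = 8 bars.
8 (basic form) + 2 (cadential extension) + 2 (extra statement) + 1 (introduction) = 13.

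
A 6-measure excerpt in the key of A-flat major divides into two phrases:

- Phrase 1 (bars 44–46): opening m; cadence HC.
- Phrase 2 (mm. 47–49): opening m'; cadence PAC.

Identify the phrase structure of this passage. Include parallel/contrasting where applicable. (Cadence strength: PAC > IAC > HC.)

parallel period

Phrase 1 ends with a half cadence (weaker) and phrase 2 with a perfect authentic cadence (stronger): antecedent + consequent = a period.
The two phrases open with the same material (m / m'), so the period is parallel.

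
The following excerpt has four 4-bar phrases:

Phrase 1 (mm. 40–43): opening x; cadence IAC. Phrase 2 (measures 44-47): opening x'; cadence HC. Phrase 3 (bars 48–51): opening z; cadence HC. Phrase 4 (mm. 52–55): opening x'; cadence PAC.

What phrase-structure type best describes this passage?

contrasting double period

Four phrases in two halves: the first half (bars 40–47) ends with a half cadence, the second (measures 48–55) with a perfect authentic cadence — a large antecedent–consequent pair, i.e. a double period.
Phrase 3 begins with different material from phrase 1, making it contrasting.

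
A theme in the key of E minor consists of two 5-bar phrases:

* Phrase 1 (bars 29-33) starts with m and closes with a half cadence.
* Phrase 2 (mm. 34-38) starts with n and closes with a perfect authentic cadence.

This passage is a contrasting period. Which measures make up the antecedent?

The antecedent is the phrase ending with the weaker cadence (half cadence, phrase 1) and the consequent the one ending more conclusively (perfect authentic cadence, phrase 2); the antecedent is measures 29–33.

measures 29–33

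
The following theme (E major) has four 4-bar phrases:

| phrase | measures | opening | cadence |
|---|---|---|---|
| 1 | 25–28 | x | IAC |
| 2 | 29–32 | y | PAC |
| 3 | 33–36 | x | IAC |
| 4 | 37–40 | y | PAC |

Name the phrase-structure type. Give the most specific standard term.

repeated period

The cadence pattern IAC–PAC–IAC–PAC is weak–strong twice, and phrases 3–4 restate phrases 1–2: a period heard twice, not a double period (which would end weakly at phrase 2).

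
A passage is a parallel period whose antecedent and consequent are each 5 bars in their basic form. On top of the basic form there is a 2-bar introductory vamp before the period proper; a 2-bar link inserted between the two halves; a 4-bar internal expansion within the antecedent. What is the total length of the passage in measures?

Basic parallel period: 5 + 5 = 10 bars.
10 (basic form) + 2 (introduction) + 2 (link) + 4 (internal expansion) = 18.

18 measures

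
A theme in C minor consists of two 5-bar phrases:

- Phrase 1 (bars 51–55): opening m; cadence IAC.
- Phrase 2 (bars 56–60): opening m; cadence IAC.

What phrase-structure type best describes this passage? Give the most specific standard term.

repeated phrase

Both phrases have the same opening (m) and the same cadence (imperfect authentic cadence): the second is a restatement, not a consequent, so this is a repeated phrase rather than a period.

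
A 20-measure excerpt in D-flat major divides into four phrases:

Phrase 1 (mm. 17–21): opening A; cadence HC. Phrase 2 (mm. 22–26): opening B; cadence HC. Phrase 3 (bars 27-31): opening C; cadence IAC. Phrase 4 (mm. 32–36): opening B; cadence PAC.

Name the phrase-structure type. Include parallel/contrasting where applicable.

contrasting double period

Four phrases in two halves: the first half (mm. 17-26) ends with a half cadence, the second (mm. 27-36) with a perfect authentic cadence — a large antecedent–consequent pair, i.e. a double period.
Phrase 3 begins with different material from phrase 1, making it contrasting.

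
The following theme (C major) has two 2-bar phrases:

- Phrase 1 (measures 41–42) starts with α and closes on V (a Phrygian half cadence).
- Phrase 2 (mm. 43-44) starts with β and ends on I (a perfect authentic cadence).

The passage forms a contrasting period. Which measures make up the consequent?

measures 43–44

The antecedent is the phrase ending with the weaker cadence (Phrygian half cadence, phrase 1) and the consequent the one ending more conclusively (perfect authentic cadence, phrase 2); the consequent is measures 43-44.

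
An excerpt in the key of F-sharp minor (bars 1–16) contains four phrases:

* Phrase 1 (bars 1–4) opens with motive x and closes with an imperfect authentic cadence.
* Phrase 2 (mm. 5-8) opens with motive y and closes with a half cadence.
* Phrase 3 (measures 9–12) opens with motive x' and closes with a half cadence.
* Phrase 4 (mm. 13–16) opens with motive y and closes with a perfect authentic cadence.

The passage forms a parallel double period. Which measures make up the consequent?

measures 9–16

In a double period the four phrases pair into a large antecedent (phrases 1–2, ending half cadence) and a large consequent (phrases 3–4, ending perfect authentic cadence). The consequent spans measures 9–16.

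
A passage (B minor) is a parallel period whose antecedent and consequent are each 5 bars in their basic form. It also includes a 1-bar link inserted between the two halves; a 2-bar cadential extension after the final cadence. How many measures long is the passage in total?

13 measures

Basic parallel period: 5 + 5 = 10 bars.
10 (basic form) + 1 (link) + 2 (cadential extension) = 13.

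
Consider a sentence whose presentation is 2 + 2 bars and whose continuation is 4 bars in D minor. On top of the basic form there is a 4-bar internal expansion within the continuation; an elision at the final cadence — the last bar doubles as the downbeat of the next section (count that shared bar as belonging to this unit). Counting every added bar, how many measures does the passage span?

Basic sentence: 2 + 2 + 4 = 8 bars.
8 (basic form) + 4 (internal expansion) = 12.
The elision shares a bar with the next section but does not change this unit's count.

12 measures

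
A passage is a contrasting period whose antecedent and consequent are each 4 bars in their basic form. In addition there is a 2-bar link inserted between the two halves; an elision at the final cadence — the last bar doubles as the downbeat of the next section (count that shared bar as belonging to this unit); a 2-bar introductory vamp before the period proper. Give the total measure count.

12 measures

Basic contrasting period: 4 + 4 = 8 bars.
8 (basic form) + 2 (link) + 2 (introduction) = 12.
The elision shares a bar with the next section but does not change this unit's count.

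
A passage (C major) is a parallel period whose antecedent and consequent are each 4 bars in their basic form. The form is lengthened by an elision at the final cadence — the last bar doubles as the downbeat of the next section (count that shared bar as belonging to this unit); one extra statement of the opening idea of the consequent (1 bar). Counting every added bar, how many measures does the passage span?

Basic parallel period: 4 + 4 = 8 bars.
8 (basic form) + 1 (extra statement) = 9.
The elision shares a bar with the next section but does not change this unit's count.

9 measures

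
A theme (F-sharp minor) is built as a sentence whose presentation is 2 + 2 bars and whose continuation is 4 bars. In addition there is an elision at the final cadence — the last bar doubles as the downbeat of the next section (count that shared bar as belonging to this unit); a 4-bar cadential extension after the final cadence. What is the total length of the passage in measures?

Basic sentence: 2 + 2 + 4 = 8 bars.
8 (basic form) + 4 (cadential extension) = 12.
The elision shares a bar with the next section but does not change this unit's count.

12 measures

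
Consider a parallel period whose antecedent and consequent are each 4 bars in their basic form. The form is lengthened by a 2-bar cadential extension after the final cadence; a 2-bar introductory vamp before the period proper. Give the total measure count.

12 measures

Basic parallel period: 4 + 4 = 8 bars.
8 (basic form) + 2 (cadential extension) + 2 (introduction) = 12.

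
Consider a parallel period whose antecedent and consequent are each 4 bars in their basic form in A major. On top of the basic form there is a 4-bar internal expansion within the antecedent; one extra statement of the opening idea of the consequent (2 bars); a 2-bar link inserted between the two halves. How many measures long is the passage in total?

Basic parallel period: 4 + 4 = 8 bars.
8 (basic form) + 4 (internal expansion) + 2 (extra statement) + 2 (link) = 16.

16 measures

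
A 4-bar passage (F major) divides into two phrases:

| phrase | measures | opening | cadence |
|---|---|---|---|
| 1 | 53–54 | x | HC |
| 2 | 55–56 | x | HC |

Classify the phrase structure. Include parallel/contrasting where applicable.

repeated phrase

Both phrases have the same opening (x) and the same cadence (half cadence): the second is a restatement, not a consequent, so this is a repeated phrase rather than a period.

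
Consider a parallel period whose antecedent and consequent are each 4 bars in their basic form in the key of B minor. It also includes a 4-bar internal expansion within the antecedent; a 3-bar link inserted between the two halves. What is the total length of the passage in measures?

Basic parallel period: 4 + 4 = 8 bars.
8 (basic form) + 4 (internal expansion) + 3 (link) = 15.

15 measures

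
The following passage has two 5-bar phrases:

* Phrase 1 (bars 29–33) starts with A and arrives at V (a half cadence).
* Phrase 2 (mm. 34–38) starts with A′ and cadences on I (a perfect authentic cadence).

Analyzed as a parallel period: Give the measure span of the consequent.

measures 34–38

The antecedent is the phrase ending with the weaker cadence (half cadence, phrase 1) and the consequent the one ending more conclusively (perfect authentic cadence, phrase 2); the consequent is measures 34–38.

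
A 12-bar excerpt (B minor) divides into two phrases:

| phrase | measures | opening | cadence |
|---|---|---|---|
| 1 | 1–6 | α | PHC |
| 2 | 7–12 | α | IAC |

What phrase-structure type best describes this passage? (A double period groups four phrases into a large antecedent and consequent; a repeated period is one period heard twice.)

Phrase 1 ends with a Phrygian half cadence (weaker) and phrase 2 with an imperfect authentic cadence (stronger): antecedent + consequent = a period.
The two phrases open with the same material (α / α), so the period is parallel.

parallel period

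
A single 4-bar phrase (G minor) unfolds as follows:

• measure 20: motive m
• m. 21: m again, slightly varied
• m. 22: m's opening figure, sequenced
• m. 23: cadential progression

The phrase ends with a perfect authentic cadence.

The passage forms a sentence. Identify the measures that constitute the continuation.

measures 22–23

After the presentation (mm. 20–21), the continuation covers the fragmentation through the cadence: mm. 22-23.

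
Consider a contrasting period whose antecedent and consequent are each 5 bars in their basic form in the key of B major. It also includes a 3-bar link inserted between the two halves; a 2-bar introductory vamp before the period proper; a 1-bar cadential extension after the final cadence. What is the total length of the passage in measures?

16 measures

Basic contrasting period: 5 + 5 = 10 bars.
10 (basic form) + 3 (link) + 2 (introduction) + 1 (cadential extension) = 16.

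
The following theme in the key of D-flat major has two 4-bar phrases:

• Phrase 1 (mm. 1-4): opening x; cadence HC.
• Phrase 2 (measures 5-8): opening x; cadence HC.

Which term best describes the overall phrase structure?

repeated phrase

Both phrases have the same opening (x) and the same cadence (half cadence): the second is a restatement, not a consequent, so this is a repeated phrase rather than a period.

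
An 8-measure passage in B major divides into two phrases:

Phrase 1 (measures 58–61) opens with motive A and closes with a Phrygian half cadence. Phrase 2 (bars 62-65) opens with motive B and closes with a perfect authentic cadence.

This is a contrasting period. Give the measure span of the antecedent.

The phrase ending with the weaker cadence (Phrygian half cadence) is the antecedent; the one ending more conclusively (perfect authentic cadence) is the consequent. The antecedent is measures 58–61.

measures 58–61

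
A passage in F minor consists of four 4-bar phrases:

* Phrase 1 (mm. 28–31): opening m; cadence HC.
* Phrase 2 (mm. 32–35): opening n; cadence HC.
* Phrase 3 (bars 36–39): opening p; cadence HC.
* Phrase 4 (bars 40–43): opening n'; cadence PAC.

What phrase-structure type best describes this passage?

Four phrases in two halves: the first half (mm. 28-35) ends with a half cadence, the second (mm. 36-43) with a perfect authentic cadence — a large antecedent–consequent pair, i.e. a double period.
Phrase 3 begins with different material from phrase 1, making it contrasting.

contrasting double period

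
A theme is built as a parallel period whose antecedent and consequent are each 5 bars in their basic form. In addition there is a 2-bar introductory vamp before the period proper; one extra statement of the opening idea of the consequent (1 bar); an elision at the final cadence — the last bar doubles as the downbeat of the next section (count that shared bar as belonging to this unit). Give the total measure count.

Basic parallel period: 5 + 5 = 10 bars.
10 (basic form) + 2 (introduction) + 1 (extra statement) = 13.
The elision shares a bar with the next section but does not change this unit's count.

13 measures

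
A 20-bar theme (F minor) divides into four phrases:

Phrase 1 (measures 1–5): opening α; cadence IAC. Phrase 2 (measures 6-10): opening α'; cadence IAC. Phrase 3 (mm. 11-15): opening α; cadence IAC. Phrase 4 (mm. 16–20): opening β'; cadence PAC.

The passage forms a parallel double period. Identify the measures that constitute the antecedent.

measures 1–10

In a double period the four phrases pair into a large antecedent (phrases 1–2, ending imperfect authentic cadence) and a large consequent (phrases 3–4, ending perfect authentic cadence). The antecedent spans mm. 1–10.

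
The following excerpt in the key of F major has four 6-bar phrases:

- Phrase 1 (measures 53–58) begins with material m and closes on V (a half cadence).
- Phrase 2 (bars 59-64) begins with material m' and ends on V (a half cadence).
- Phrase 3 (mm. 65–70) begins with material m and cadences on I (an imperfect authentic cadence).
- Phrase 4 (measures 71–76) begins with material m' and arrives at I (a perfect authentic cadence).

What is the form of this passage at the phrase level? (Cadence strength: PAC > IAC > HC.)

parallel double period

Four phrases in two halves: the first half (mm. 53–64) ends with a half cadence, the second (measures 65–76) with a perfect authentic cadence — a large antecedent–consequent pair, i.e. a double period.
Phrase 3 begins with the same material as phrase 1, making it parallel.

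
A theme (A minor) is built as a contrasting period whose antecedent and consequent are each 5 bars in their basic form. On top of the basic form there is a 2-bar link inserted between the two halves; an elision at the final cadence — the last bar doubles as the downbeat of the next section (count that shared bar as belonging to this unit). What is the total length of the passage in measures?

Basic contrasting period: 5 + 5 = 10 bars.
10 (basic form) + 2 (link) = 12.
The elision shares a bar with the next section but does not change this unit's count.

12 measures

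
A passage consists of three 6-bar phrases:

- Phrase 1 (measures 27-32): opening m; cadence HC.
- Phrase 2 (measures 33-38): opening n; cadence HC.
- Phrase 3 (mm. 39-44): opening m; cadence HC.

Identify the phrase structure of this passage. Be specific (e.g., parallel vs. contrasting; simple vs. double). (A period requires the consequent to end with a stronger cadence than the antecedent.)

The final phrase closes with a half cadence, which is not stronger than the preceding half cadence; the 3 phrases lack an overall antecedent–consequent design and so form a phrase group.

phrase group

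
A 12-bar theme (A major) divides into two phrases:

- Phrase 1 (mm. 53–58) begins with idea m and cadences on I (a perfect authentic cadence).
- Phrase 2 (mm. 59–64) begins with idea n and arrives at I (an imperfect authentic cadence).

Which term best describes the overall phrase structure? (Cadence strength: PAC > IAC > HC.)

phrase group

The second phrase closes with an imperfect authentic cadence, which is not stronger than the first phrase's perfect authentic cadence; without a weak→strong cadential pair there is no antecedent–consequent relationship, so this is a phrase group rather than a period.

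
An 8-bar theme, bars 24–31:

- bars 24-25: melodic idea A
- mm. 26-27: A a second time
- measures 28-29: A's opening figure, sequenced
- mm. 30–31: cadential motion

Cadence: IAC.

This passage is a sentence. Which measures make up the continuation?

measures 28–31

After the presentation (measures 24–27), the continuation covers the fragmentation through the cadence: mm. 28-31.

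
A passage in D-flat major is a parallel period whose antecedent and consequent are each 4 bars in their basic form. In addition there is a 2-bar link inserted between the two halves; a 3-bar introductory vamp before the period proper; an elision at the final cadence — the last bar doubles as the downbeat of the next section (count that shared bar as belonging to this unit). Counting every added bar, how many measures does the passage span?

Basic parallel period: 4 + 4 = 8 bars.
8 (basic form) + 2 (link) + 3 (introduction) = 13.
The elision shares a bar with the next section but does not change this unit's count.

13 measures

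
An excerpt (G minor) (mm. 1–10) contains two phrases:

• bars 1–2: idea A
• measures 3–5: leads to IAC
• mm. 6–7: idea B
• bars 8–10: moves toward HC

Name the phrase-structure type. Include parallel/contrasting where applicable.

phrase group

The second phrase closes with a half cadence, which is not stronger than the first phrase's imperfect authentic cadence; without a weak→strong cadential pair there is no antecedent–consequent relationship, so this is a phrase group rather than a period.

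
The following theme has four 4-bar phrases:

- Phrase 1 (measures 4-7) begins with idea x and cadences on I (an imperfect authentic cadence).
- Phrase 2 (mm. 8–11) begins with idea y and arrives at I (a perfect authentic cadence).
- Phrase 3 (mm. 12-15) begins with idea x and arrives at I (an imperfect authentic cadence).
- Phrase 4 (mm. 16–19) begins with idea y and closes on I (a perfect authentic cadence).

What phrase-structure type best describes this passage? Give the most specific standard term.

repeated period

The cadence pattern IAC–PAC–IAC–PAC is weak–strong twice, and phrases 3–4 restate phrases 1–2: a period heard twice, not a double period (which would end weakly at phrase 2).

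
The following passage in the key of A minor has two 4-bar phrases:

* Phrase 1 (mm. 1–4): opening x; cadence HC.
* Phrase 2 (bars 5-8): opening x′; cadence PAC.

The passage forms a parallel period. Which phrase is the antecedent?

The phrase ending with the weaker cadence (half cadence) is the antecedent; the one ending more conclusively (perfect authentic cadence) is the consequent. The antecedent is phrase 1.

phrase 1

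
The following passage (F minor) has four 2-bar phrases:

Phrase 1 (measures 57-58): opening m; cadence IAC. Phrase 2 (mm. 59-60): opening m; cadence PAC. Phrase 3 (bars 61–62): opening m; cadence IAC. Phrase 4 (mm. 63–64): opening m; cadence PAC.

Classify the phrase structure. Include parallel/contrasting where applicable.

repeated period

The cadence pattern IAC–PAC–IAC–PAC is weak–strong twice, and phrases 3–4 restate phrases 1–2: a period heard twice, not a double period (which would end weakly at phrase 2).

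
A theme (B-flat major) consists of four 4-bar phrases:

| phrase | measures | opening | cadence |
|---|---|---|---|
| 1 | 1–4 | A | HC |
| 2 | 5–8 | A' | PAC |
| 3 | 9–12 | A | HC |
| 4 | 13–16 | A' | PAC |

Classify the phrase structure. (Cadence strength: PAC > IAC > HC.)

The cadence pattern HC–PAC–HC–PAC is weak–strong twice, and phrases 3–4 restate phrases 1–2: a period heard twice, not a double period (which would end weakly at phrase 2).

repeated period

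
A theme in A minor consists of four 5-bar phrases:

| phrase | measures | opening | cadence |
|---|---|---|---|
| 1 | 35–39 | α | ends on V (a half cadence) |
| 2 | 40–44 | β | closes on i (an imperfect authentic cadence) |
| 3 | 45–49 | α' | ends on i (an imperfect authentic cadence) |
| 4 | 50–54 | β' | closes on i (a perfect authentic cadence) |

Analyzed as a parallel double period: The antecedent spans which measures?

measures 35–44

In a double period the four phrases pair into a large antecedent (phrases 1–2, ending imperfect authentic cadence) and a large consequent (phrases 3–4, ending perfect authentic cadence). The antecedent spans bars 35-44.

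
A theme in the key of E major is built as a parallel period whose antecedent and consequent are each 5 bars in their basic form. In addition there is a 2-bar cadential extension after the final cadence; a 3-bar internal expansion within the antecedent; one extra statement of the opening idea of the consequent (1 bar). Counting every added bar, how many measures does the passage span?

Basic parallel period: 5 + 5 = 10 bars.
10 (basic form) + 2 (cadential extension) + 3 (internal expansion) + 1 (extra statement) = 16.

16 measures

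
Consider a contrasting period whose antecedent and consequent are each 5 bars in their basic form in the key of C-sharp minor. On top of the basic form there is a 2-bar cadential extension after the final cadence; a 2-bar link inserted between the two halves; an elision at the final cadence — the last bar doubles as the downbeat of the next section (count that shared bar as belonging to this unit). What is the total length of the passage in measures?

14 measures

Basic contrasting period: 5 + 5 = 10 bars.
10 (basic form) + 2 (cadential extension) + 2 (link) = 14.
The elision shares a bar with the next section but does not change this unit's count.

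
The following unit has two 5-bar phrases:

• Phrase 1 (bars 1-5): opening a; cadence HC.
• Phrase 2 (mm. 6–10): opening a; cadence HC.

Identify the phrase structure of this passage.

Both phrases have the same opening (a) and the same cadence (half cadence): the second is a restatement, not a consequent, so this is a repeated phrase rather than a period.

repeated phrase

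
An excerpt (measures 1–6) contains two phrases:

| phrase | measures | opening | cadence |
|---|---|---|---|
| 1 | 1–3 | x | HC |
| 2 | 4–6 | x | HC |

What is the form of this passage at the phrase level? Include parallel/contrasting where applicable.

repeated phrase

Both phrases have the same opening (x) and the same cadence (half cadence): the second is a restatement, not a consequent, so this is a repeated phrase rather than a period.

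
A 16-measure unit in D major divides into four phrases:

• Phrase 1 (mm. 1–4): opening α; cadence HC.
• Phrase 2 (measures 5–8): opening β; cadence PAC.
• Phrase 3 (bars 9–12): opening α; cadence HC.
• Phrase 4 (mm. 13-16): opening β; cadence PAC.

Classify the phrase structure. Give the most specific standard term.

The cadence pattern HC–PAC–HC–PAC is weak–strong twice, and phrases 3–4 restate phrases 1–2: a period heard twice, not a double period (which would end weakly at phrase 2).

repeated period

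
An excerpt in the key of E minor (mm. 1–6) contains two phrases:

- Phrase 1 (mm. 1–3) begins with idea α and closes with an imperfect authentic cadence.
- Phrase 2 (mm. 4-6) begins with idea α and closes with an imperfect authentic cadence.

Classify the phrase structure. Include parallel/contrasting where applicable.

repeated phrase

Both phrases have the same opening (α) and the same cadence (imperfect authentic cadence): the second is a restatement, not a consequent, so this is a repeated phrase rather than a period.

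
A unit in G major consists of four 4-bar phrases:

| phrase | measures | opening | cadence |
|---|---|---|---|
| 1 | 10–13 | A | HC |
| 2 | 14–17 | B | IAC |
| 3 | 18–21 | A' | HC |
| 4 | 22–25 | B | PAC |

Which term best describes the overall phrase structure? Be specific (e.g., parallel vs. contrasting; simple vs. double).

parallel double period

Four phrases in two halves: the first half (bars 10–17) ends with an imperfect authentic cadence, the second (bars 18-25) with a perfect authentic cadence — a large antecedent–consequent pair, i.e. a double period.
Phrase 3 begins with the same material as phrase 1, making it parallel.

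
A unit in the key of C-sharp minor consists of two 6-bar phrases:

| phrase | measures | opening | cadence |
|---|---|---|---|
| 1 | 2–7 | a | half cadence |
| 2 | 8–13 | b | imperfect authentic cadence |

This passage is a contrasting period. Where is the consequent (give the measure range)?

measures 8–13

The antecedent is the phrase ending with the weaker cadence (half cadence, phrase 1) and the consequent the one ending more conclusively (imperfect authentic cadence, phrase 2); the consequent is mm. 8–13.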